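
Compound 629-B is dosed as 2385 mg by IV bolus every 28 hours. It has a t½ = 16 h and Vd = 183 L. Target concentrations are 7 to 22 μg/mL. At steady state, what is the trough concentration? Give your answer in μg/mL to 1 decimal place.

5.5 μg/mL

Over one 28-h interval, 28/16 ≈ 1.75 half-lives elapse, leaving f ≈ 0.2973 of each dose.
At steady state, accumulation factor R = 1/(1 − e^(−kτ)) ≈ 1.4231.
Each bolus raises the concentration by D/Vd = 2385/183 ≈ 13.033 μg/mL.
Cmax,ss = C₀/(1 − f) ≈ 13.033/0.7027 ≈ 18.547 μg/mL.
Steady-state trough Cmin,ss = Cmax,ss·f ≈ 18.547 × 0.2973 ≈ 5.514 μg/mL.
Trough 5.5 μg/mL vs MEC 7 μg/mL: subtherapeutic.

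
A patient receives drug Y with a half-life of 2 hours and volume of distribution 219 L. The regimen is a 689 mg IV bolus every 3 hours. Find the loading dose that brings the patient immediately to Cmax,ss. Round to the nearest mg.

f = (1/2)^(3/2) ≈ 0.353553; accumulation ratio R = 1/(1−f) ≈ 1.54692.
Loading dose to hit Cmax,ss on first dose: D_load = D_maint·R ≈ 689 × 1.54692 ≈ 1065.83 mg.

1066 mg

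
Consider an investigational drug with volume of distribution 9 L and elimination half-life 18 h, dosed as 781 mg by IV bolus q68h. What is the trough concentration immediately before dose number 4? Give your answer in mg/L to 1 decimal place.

6.8 mg/L

f = (1/2)^(τ/t½) = (1/2)^(68/18) ≈ 0.0729.
C₀ = D/Vd = 781/9 ≈ 86.778 mg/L.
Before the 4th dose, 3 doses have been given. Superposition: Cmin = C₀·(f + f² + … + f^3).
≈ 86.778 × (0.0729 + 0.0053 + 0.0004) ≈ 86.778 × 0.0786 ≈ 6.821 mg/L.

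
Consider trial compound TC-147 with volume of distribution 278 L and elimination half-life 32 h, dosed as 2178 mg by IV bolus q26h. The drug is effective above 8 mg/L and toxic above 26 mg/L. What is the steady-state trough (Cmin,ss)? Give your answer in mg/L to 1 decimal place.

10.4 mg/L

k = ln2/t½ = ln2/32 ≈ 0.021661 h⁻¹; fraction remaining f = e^(−kτ) = e^(−0.021661×26) ≈ 0.5694.
Accumulation ratio R = 1/(1 − f) ≈ 1/0.4306 ≈ 2.3223.
Single-dose peak C₀ = D/Vd = 2178/278 ≈ 7.835 mg/L.
Steady-state peak Cmax,ss = C₀·R ≈ 7.835 × 2.3223 ≈ 18.195 mg/L.
Steady-state trough Cmin,ss = Cmax,ss·f ≈ 18.195 × 0.5694 ≈ 10.360 mg/L.
Trough 10.4 mg/L vs MEC 8 mg/L: adequate.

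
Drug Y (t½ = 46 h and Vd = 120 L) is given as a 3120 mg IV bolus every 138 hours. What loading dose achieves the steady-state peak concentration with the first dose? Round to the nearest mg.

3566 mg

f = (1/2)^(138/46) ≈ 0.125000; accumulation ratio R = 1/(1−f) ≈ 1.14286.
Loading dose to hit Cmax,ss on first dose: D_load = D_maint·R ≈ 3120 × 1.14286 ≈ 3565.72 mg.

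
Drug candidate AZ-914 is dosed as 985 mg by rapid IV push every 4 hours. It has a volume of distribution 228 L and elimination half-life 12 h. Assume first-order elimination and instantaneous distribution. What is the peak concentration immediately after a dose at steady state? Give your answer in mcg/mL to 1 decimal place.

20.9 mcg/mL

k = ln2/t½ = ln2/12 ≈ 0.057762 h⁻¹; fraction remaining f = e^(−kτ) = e^(−0.057762×4) ≈ 0.7937.
At steady state, accumulation factor R = 1/(1 − e^(−kτ)) ≈ 4.8473.
Single-dose peak C₀ = D/Vd = 985/228 ≈ 4.320 mcg/mL.
Steady-state peak Cmax,ss = C₀·R ≈ 4.320 × 4.8473 ≈ 20.940 mcg/mL.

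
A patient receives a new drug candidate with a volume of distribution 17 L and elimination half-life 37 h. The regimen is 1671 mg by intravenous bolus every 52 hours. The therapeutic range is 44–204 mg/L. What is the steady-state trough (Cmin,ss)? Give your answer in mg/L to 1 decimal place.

k = ln2/t½ = ln2/37 ≈ 0.018734 h⁻¹; fraction remaining f = e^(−kτ) = e^(−0.018734×52) ≈ 0.3775.
At steady state, accumulation factor R = 1/(1 − e^(−kτ)) ≈ 1.6064.
Single-dose peak C₀ = D/Vd = 1671/17 ≈ 98.294 mg/L.
Cmax,ss = C₀/(1 − f) ≈ 98.294/0.6225 ≈ 157.902 mg/L.
One interval later, Cmin,ss = Cmax,ss·e^(−kτ) ≈ 157.902 × 0.3775 ≈ 59.608 mg/L.
Trough 59.6 mg/L vs MEC 44 mg/L: adequate.

59.6 mg/L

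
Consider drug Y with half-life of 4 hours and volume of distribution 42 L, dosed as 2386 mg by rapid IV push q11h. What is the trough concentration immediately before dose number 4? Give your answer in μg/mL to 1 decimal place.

f = (1/2)^(τ/t½) = (1/2)^(11/4) ≈ 0.1487.
C₀ = D/Vd = 2386/42 ≈ 56.810 μg/mL.
Before the 4th dose, 3 doses have been given. Superposition: Cmin = C₀·(f + f² + … + f^3).
≈ 56.810 × (0.1487 + 0.0221 + 0.0033) ≈ 56.810 × 0.1741 ≈ 9.891 μg/mL.

9.9 μg/mL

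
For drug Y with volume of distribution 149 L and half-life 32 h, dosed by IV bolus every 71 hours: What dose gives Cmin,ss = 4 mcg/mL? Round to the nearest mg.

τ/t½ = 71/32 ≈ 2.2188, so f = (1/2)^(71/32) ≈ 0.214827.
Cmin,ss = (D/Vd)·f/(1−f), so D = Cmin,ss·Vd·(1−f)/f.
D = 4 × 149 × (1−f)/f ≈ 4 × 149 × 3.65491 ≈ 2178.33 mg.

2178 mg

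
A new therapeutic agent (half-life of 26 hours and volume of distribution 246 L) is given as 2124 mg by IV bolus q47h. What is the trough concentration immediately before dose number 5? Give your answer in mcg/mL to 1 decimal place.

f = (1/2)^(τ/t½) = (1/2)^(47/26) ≈ 0.2856.
C₀ = D/Vd = 2124/246 ≈ 8.634 mcg/mL.
Before the 5th dose, 4 doses have been given. Superposition: Cmin = C₀·(f + f² + … + f^4).
≈ 8.634 × (0.2856 + 0.0816 + 0.0233 + 0.0067) ≈ 8.634 × 0.3972 ≈ 3.429 mcg/mL.

3.4 mcg/mL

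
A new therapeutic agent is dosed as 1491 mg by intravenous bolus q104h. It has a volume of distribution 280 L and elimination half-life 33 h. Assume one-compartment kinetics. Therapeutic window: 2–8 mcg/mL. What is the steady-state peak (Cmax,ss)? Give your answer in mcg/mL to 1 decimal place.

τ/t½ = 104/33 ≈ 3.1515, so fraction remaining f = (1/2)^(104/33) ≈ 0.1125.
Accumulation ratio R = 1/(1 − f) ≈ 1/0.8875 ≈ 1.1268.
Single-dose peak C₀ = D/Vd = 1491/280 ≈ 5.325 mcg/mL.
Steady-state peak Cmax,ss = C₀·R ≈ 5.325 × 1.1268 ≈ 6.000 mcg/mL.
Peak 6.0 mcg/mL vs MTC 8 mcg/mL: below toxic threshold.

6.0 mcg/mL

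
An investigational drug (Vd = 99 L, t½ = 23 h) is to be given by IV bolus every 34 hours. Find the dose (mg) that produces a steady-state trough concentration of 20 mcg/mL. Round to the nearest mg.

τ/t½ = 34/23 ≈ 1.4783, so f = (1/2)^(34/23) ≈ 0.358921.
Cmin,ss = (D/Vd)·f/(1−f), so D = Cmin,ss·Vd·(1−f)/f.
D = 20 × 99 × (1−f)/f ≈ 20 × 99 × 1.78613 ≈ 3536.54 mg.

3537 mg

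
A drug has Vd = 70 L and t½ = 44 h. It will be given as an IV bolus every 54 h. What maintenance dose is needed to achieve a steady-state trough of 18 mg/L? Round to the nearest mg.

τ/t½ = 54/44 ≈ 1.2273, so f = (1/2)^(54/44) ≈ 0.427124.
Cmin,ss = (D/Vd)·f/(1−f), so D = Cmin,ss·Vd·(1−f)/f.
D = 18 × 70 × (1−f)/f ≈ 18 × 70 × 1.34124 ≈ 1689.96 mg.

1690 mg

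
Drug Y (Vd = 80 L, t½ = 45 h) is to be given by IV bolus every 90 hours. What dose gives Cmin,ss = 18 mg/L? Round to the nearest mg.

τ/t½ = 90/45 ≈ 2, so f = (1/2)^(90/45) ≈ 0.250000.
Cmin,ss = (D/Vd)·f/(1−f), so D = Cmin,ss·Vd·(1−f)/f.
D = 18 × 80 × (1−f)/f ≈ 18 × 80 × 3.00000 ≈ 4320.00 mg.

4320 mg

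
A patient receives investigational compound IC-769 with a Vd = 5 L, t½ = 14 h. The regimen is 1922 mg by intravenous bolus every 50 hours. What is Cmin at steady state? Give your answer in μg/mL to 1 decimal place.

35.3 μg/mL

τ/t½ = 50/14 ≈ 3.5714, so fraction remaining f = (1/2)^(50/14) ≈ 0.0841.
Accumulation ratio R = 1/(1 − f) ≈ 1/0.9159 ≈ 1.0918.
Single-dose peak C₀ = D/Vd = 1922/5 ≈ 384.400 μg/mL.
Cmax,ss = C₀/(1 − f) ≈ 384.400/0.9159 ≈ 419.696 μg/mL.
Steady-state trough Cmin,ss = Cmax,ss·f ≈ 419.696 × 0.0841 ≈ 35.296 μg/mL.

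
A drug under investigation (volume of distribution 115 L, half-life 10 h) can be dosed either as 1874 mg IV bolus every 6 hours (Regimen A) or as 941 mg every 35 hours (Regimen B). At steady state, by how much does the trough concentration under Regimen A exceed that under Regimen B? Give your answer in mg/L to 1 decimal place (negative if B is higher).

30.8 mg/L

Regimen A: f = (1/2)^(6/10) ≈ 0.6598; Cmin,ss = (1874/115)·f/(1−f) ≈ 31.605 mg/L.
Regimen B: f = (1/2)^(35/10) ≈ 0.0884; Cmin,ss = (941/115)·f/(1−f) ≈ 0.793 mg/L.
Difference ≈ 31.605 − 0.793 ≈ 30.812 mg/L.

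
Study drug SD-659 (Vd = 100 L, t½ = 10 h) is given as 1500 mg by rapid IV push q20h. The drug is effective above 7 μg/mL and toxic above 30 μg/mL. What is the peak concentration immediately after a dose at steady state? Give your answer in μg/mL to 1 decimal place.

The dosing interval is 2 half-lives, so f = 2^(−2) = 0.25.
At steady state, R = 1/(1 − 0.25) = 4/3.
Single-dose peak C₀ = D/Vd = 1500/100 = 15 μg/mL.
Steady-state peak Cmax,ss = C₀·R = 15 × 4/3 ≈ 20.000 μg/mL.
Peak 20.0 μg/mL vs MTC 30 μg/mL: below toxic threshold.

20.0 μg/mL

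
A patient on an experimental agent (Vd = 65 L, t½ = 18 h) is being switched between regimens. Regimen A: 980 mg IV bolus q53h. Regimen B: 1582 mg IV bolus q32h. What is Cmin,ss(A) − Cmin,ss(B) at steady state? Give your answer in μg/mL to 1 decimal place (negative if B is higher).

-7.8 μg/mL

Regimen A: f = (1/2)^(53/18) ≈ 0.1299; Cmin,ss = (980/65)·f/(1−f) ≈ 2.251 μg/mL.
Regimen B: f = (1/2)^(32/18) ≈ 0.2916; Cmin,ss = (1582/65)·f/(1−f) ≈ 10.018 μg/mL.
Difference ≈ 2.251 − 10.018 ≈ -7.767 μg/mL.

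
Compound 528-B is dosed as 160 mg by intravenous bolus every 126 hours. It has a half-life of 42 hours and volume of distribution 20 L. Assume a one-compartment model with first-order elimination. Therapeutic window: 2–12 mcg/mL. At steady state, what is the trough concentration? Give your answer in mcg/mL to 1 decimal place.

The dosing interval is 3 half-lives, so f = 2^(−3) = 0.125.
At steady state, R = 1/(1 − 0.125) = 8/7.
Single-dose peak C₀ = D/Vd = 160/20 = 8 mcg/mL.
Steady-state peak Cmax,ss = C₀·R = 8 × 8/7 ≈ 9.143 mcg/mL.
Steady-state trough Cmin,ss = Cmax,ss·f ≈ 9.143 × 0.125 ≈ 1.143 mcg/mL.
Trough 1.1 mcg/mL vs MEC 2 mcg/mL: subtherapeutic.

1.1 mcg/mL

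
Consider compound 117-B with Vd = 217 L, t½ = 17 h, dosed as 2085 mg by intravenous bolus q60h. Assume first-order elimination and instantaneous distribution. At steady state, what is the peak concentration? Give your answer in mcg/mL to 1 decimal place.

10.5 mcg/mL

k = ln2/t½ = ln2/17 ≈ 0.040773 h⁻¹; fraction remaining f = e^(−kτ) = e^(−0.040773×60) ≈ 0.0866.
Accumulation ratio R = 1/(1 − f) ≈ 1/0.9134 ≈ 1.0948.
Single-dose peak C₀ = D/Vd = 2085/217 ≈ 9.608 mcg/mL.
Steady-state peak Cmax,ss = C₀·R ≈ 9.608 × 1.0948 ≈ 10.519 mcg/mL.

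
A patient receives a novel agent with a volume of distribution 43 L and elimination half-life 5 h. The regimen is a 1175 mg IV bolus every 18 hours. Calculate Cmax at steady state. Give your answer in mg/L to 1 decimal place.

29.8 mg/L

k = ln2/t½ = ln2/5 ≈ 0.138629 h⁻¹; fraction remaining f = e^(−kτ) = e^(−0.138629×18) ≈ 0.0825.
Accumulation ratio R = 1/(1 − f) ≈ 1/0.9175 ≈ 1.0899.
Each bolus raises the concentration by D/Vd = 1175/43 ≈ 27.326 mg/L.
Steady-state peak Cmax,ss = C₀·R ≈ 27.326 × 1.0899 ≈ 29.783 mg/L.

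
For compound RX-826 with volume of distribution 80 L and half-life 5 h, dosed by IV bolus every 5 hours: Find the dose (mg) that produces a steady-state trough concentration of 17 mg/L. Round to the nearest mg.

τ/t½ = 5/5 ≈ 1, so f = (1/2)^(5/5) ≈ 0.500000.
Cmin,ss = (D/Vd)·f/(1−f), so D = Cmin,ss·Vd·(1−f)/f.
D = 17 × 80 × (1−f)/f ≈ 17 × 80 × 1.00000 ≈ 1360.00 mg.

1360 mg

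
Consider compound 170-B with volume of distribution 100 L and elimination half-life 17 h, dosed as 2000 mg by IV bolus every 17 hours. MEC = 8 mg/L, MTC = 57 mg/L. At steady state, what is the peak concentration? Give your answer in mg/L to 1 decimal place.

τ = 17 h = 1 half-life, so f = (1/2)^1 = 0.5.
Accumulation ratio R = 1/(1 − f) = 1/0.5 = 2/1.
Single-dose peak C₀ = D/Vd = 2000/100 = 20 mg/L.
Steady-state peak Cmax,ss = C₀·R = 20 × 2/1 ≈ 40.000 mg/L.
Peak 40.0 mg/L vs MTC 57 mg/L: below toxic threshold.

40.0 mg/L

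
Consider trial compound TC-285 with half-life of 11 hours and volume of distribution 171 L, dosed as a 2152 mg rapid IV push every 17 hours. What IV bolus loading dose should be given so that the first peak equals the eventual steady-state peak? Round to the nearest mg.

3273 mg

f = (1/2)^(17/11) ≈ 0.342588; accumulation ratio R = 1/(1−f) ≈ 1.52112.
Loading dose to hit Cmax,ss on first dose: D_load = D_maint·R ≈ 2152 × 1.52112 ≈ 3273.45 mg.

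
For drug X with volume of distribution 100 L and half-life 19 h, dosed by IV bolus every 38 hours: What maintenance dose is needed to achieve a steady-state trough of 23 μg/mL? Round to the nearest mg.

6900 mg

τ/t½ = 38/19 ≈ 2, so f = (1/2)^(38/19) ≈ 0.250000.
Cmin,ss = (D/Vd)·f/(1−f), so D = Cmin,ss·Vd·(1−f)/f.
D = 23 × 100 × (1−f)/f ≈ 23 × 100 × 3.00000 ≈ 6900.00 mg.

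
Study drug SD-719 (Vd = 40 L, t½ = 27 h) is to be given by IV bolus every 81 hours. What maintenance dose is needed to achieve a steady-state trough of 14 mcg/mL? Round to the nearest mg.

τ/t½ = 81/27 ≈ 3, so f = (1/2)^(81/27) ≈ 0.125000.
Cmin,ss = (D/Vd)·f/(1−f), so D = Cmin,ss·Vd·(1−f)/f.
D = 14 × 40 × (1−f)/f ≈ 14 × 40 × 7.00000 ≈ 3920.00 mg.

3920 mg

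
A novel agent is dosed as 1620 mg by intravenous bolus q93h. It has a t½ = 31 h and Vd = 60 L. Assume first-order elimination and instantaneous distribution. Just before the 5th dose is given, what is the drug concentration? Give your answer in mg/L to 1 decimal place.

f = (1/2)^(τ/t½) = (1/2)^(93/31) ≈ 0.1250.
C₀ = D/Vd = 1620/60 ≈ 27.000 mg/L.
Before the 5th dose, 4 doses have been given. Superposition: Cmin = C₀·(f + f² + … + f^4).
≈ 27.000 × (0.1250 + 0.0156 + 0.0020 + 0.0002) ≈ 27.000 × 0.1428 ≈ 3.856 mg/L.

3.9 mg/L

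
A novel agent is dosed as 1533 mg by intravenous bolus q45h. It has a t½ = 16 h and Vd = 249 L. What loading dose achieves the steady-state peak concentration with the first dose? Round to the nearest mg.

f = (1/2)^(45/16) ≈ 0.142349; accumulation ratio R = 1/(1−f) ≈ 1.16598.
Loading dose to hit Cmax,ss on first dose: D_load = D_maint·R ≈ 1533 × 1.16598 ≈ 1787.45 mg.

1787 mg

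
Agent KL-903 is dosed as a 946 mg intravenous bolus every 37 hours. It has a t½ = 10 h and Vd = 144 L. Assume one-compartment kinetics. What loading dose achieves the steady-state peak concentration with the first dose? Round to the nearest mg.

f = (1/2)^(37/10) ≈ 0.076947; accumulation ratio R = 1/(1−f) ≈ 1.08336.
Loading dose to hit Cmax,ss on first dose: D_load = D_maint·R ≈ 946 × 1.08336 ≈ 1024.86 mg.

1025 mg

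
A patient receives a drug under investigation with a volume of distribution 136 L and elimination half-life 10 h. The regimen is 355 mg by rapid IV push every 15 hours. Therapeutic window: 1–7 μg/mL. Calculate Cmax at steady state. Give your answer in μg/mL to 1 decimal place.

k = ln2/t½ = ln2/10 ≈ 0.069315 h⁻¹; fraction remaining f = e^(−kτ) = e^(−0.069315×15) ≈ 0.3536.
Accumulation ratio R = 1/(1 − f) ≈ 1/0.6464 ≈ 1.5470.
Each bolus raises the concentration by D/Vd = 355/136 ≈ 2.610 μg/mL.
Cmax,ss = C₀/(1 − f) ≈ 2.610/0.6464 ≈ 4.038 μg/mL.
Peak 4.0 μg/mL vs MTC 7 μg/mL: below toxic threshold.

4.0 μg/mL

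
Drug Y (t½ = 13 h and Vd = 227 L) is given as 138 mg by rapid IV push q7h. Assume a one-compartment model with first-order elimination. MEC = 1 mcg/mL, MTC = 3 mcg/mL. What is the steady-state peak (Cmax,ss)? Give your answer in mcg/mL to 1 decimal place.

k = ln2/t½ = ln2/13 ≈ 0.053319 h⁻¹; fraction remaining f = e^(−kτ) = e^(−0.053319×7) ≈ 0.6885.
At steady state, accumulation factor R = 1/(1 − e^(−kτ)) ≈ 3.2103.
Each bolus raises the concentration by D/Vd = 138/227 ≈ 0.608 mcg/mL.
Steady-state peak Cmax,ss = C₀·R ≈ 0.608 × 3.2103 ≈ 1.952 mcg/mL.
Peak 2.0 mcg/mL vs MTC 3 mcg/mL: below toxic threshold.

2.0 mcg/mL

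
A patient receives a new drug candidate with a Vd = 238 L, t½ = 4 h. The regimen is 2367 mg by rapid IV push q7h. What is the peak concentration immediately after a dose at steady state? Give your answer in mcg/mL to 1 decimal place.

k = ln2/t½ = ln2/4 ≈ 0.173287 h⁻¹; fraction remaining f = e^(−kτ) = e^(−0.173287×7) ≈ 0.2973.
At steady state, accumulation factor R = 1/(1 − e^(−kτ)) ≈ 1.4231.
Each bolus raises the concentration by D/Vd = 2367/238 ≈ 9.945 mcg/mL.
Steady-state peak Cmax,ss = C₀·R ≈ 9.945 × 1.4231 ≈ 14.153 mcg/mL.

14.2 mcg/mL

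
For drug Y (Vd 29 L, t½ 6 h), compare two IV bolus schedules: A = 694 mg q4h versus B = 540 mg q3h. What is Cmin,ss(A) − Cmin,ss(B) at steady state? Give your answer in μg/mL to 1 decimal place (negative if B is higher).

-4.2 μg/mL

Regimen A: f = (1/2)^(4/6) ≈ 0.6300; Cmin,ss = (694/29)·f/(1−f) ≈ 40.747 μg/mL.
Regimen B: f = (1/2)^(3/6) ≈ 0.7071; Cmin,ss = (540/29)·f/(1−f) ≈ 44.953 μg/mL.
Difference ≈ 40.747 − 44.953 ≈ -4.206 μg/mL.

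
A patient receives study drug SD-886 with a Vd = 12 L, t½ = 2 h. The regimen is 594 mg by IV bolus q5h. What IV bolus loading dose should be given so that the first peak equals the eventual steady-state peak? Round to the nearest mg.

f = (1/2)^(5/2) ≈ 0.176777; accumulation ratio R = 1/(1−f) ≈ 1.21474.
Loading dose to hit Cmax,ss on first dose: D_load = D_maint·R ≈ 594 × 1.21474 ≈ 721.56 mg.

722 mg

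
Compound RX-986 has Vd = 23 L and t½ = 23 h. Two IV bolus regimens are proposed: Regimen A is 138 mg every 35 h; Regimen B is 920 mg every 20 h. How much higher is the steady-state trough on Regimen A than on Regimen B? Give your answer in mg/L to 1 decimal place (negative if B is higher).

Regimen A: f = (1/2)^(35/23) ≈ 0.3483; Cmin,ss = (138/23)·f/(1−f) ≈ 3.207 mg/L.
Regimen B: f = (1/2)^(20/23) ≈ 0.5473; Cmin,ss = (920/23)·f/(1−f) ≈ 48.359 mg/L.
Difference ≈ 3.207 − 48.359 ≈ -45.152 mg/L.

-45.2 mg/L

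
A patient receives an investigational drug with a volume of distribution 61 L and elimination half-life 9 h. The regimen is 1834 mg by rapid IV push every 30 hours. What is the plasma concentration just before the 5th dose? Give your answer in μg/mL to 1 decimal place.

f = (1/2)^(τ/t½) = (1/2)^(30/9) ≈ 0.0992.
C₀ = D/Vd = 1834/61 ≈ 30.066 μg/mL.
Before the 5th dose, 4 doses have been given. Superposition: Cmin = C₀·(f + f² + … + f^4).
≈ 30.066 × (0.0992 + 0.0098 + 0.0010 + 0.0001) ≈ 30.066 × 0.1101 ≈ 3.310 μg/mL.

3.3 μg/mL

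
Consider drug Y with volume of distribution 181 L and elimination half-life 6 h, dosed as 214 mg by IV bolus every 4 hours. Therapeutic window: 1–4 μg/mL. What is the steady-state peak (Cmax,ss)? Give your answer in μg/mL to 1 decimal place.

3.2 μg/mL

k = ln2/t½ = ln2/6 ≈ 0.115525 h⁻¹; fraction remaining f = e^(−kτ) = e^(−0.115525×4) ≈ 0.6300.
Accumulation ratio R = 1/(1 − f) ≈ 1/0.3700 ≈ 2.7027.
Single-dose peak C₀ = D/Vd = 214/181 ≈ 1.182 μg/mL.
Cmax,ss = C₀/(1 − f) ≈ 1.182/0.3700 ≈ 3.195 μg/mL.
Peak 3.2 μg/mL vs MTC 4 μg/mL: below toxic threshold.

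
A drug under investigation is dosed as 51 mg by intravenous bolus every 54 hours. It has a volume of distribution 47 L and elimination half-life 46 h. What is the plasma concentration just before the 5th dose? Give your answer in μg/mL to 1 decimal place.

0.8 μg/mL

f = (1/2)^(τ/t½) = (1/2)^(54/46) ≈ 0.4432.
C₀ = D/Vd = 51/47 ≈ 1.085 μg/mL.
Before the 5th dose, 4 doses have been given. Superposition: Cmin = C₀·(f + f² + … + f^4).
≈ 1.085 × (0.4432 + 0.1964 + 0.0871 + 0.0386) ≈ 1.085 × 0.7653 ≈ 0.830 μg/mL.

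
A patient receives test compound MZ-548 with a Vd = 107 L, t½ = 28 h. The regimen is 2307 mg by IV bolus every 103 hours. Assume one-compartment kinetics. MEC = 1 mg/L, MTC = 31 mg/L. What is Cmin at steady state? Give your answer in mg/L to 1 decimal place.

Over one 103-h interval, 103/28 ≈ 3.6786 half-lives elapse, leaving f ≈ 0.0781 of each dose.
At steady state, accumulation factor R = 1/(1 − e^(−kτ)) ≈ 1.0847.
Single-dose peak C₀ = D/Vd = 2307/107 ≈ 21.561 mg/L.
Cmax,ss = C₀/(1 − f) ≈ 21.561/0.9219 ≈ 23.388 mg/L.
Steady-state trough Cmin,ss = Cmax,ss·f ≈ 23.388 × 0.0781 ≈ 1.827 mg/L.
Trough 1.8 mg/L vs MEC 1 mg/L: adequate.

1.8 mg/L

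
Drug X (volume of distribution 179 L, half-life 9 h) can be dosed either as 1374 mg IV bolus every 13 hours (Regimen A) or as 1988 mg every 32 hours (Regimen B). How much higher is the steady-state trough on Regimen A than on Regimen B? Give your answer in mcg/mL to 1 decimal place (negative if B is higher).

Regimen A: f = (1/2)^(13/9) ≈ 0.3674; Cmin,ss = (1374/179)·f/(1−f) ≈ 4.458 mcg/mL.
Regimen B: f = (1/2)^(32/9) ≈ 0.0850; Cmin,ss = (1988/179)·f/(1−f) ≈ 1.032 mcg/mL.
Difference ≈ 4.458 − 1.032 ≈ 3.426 mcg/mL.

3.4 mcg/mL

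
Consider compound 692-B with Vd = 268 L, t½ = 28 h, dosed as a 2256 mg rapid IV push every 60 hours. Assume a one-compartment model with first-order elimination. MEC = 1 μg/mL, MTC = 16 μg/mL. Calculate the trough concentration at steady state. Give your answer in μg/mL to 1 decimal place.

τ/t½ = 60/28 ≈ 2.1429, so fraction remaining f = (1/2)^(60/28) ≈ 0.2264.
At steady state, accumulation factor R = 1/(1 − e^(−kτ)) ≈ 1.2927.
Each bolus raises the concentration by D/Vd = 2256/268 ≈ 8.418 μg/mL.
Steady-state peak Cmax,ss = C₀·R ≈ 8.418 × 1.2927 ≈ 10.882 μg/mL.
Steady-state trough Cmin,ss = Cmax,ss·f ≈ 10.882 × 0.2264 ≈ 2.464 μg/mL.
Trough 2.5 μg/mL vs MEC 1 μg/mL: adequate.

2.5 μg/mL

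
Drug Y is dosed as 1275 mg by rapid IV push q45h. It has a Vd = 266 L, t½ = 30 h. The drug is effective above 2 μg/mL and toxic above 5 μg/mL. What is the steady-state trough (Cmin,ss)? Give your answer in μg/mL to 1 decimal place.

2.6 μg/mL

Over one 45-h interval, 45/30 ≈ 1.5 half-lives elapse, leaving f ≈ 0.3536 of each dose.
Accumulation ratio R = 1/(1 − f) ≈ 1/0.6464 ≈ 1.5470.
Each bolus raises the concentration by D/Vd = 1275/266 ≈ 4.793 μg/mL.
Steady-state peak Cmax,ss = C₀·R ≈ 4.793 × 1.5470 ≈ 7.415 μg/mL.
Steady-state trough Cmin,ss = Cmax,ss·f ≈ 7.415 × 0.3536 ≈ 2.622 μg/mL.
Trough 2.6 μg/mL vs MEC 2 μg/mL: adequate.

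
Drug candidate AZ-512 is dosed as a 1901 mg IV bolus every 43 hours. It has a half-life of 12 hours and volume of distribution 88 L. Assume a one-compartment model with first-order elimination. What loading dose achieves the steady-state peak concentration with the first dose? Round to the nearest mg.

2074 mg

f = (1/2)^(43/12) ≈ 0.083427; accumulation ratio R = 1/(1−f) ≈ 1.09102.
Loading dose to hit Cmax,ss on first dose: D_load = D_maint·R ≈ 1901 × 1.09102 ≈ 2074.03 mg.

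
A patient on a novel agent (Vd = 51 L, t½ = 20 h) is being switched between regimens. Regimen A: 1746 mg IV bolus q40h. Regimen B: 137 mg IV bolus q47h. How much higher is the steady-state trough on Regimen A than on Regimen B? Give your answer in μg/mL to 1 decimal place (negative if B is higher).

10.8 μg/mL

Regimen A: f = (1/2)^(40/20) ≈ 0.2500; Cmin,ss = (1746/51)·f/(1−f) ≈ 11.412 μg/mL.
Regimen B: f = (1/2)^(47/20) ≈ 0.1961; Cmin,ss = (137/51)·f/(1−f) ≈ 0.655 μg/mL.
Difference ≈ 11.412 − 0.655 ≈ 10.757 μg/mL.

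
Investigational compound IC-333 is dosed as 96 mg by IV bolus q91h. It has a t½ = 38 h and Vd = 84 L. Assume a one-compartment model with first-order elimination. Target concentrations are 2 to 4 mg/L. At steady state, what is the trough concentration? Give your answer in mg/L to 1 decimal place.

τ/t½ = 91/38 ≈ 2.3947, so fraction remaining f = (1/2)^(91/38) ≈ 0.1902.
At steady state, accumulation factor R = 1/(1 − e^(−kτ)) ≈ 1.2349.
Single-dose peak C₀ = D/Vd = 96/84 ≈ 1.143 mg/L.
Steady-state peak Cmax,ss = C₀·R ≈ 1.143 × 1.2349 ≈ 1.411 mg/L.
Steady-state trough Cmin,ss = Cmax,ss·f ≈ 1.411 × 0.1902 ≈ 0.268 mg/L.
Trough 0.3 mg/L vs MEC 2 mg/L: subtherapeutic.

0.3 mg/L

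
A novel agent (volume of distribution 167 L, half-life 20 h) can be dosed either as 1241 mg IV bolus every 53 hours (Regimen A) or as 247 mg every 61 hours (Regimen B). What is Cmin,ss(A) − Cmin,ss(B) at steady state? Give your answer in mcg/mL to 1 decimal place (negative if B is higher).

1.2 mcg/mL

Regimen A: f = (1/2)^(53/20) ≈ 0.1593; Cmin,ss = (1241/167)·f/(1−f) ≈ 1.408 mcg/mL.
Regimen B: f = (1/2)^(61/20) ≈ 0.1207; Cmin,ss = (247/167)·f/(1−f) ≈ 0.203 mcg/mL.
Difference ≈ 1.408 − 0.203 ≈ 1.205 mcg/mL.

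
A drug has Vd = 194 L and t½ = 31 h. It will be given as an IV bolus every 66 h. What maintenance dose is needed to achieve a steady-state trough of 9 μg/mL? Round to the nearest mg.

τ/t½ = 66/31 ≈ 2.129, so f = (1/2)^(66/31) ≈ 0.228611.
Cmin,ss = (D/Vd)·f/(1−f), so D = Cmin,ss·Vd·(1−f)/f.
D = 9 × 194 × (1−f)/f ≈ 9 × 194 × 3.37424 ≈ 5891.42 mg.

5891 mg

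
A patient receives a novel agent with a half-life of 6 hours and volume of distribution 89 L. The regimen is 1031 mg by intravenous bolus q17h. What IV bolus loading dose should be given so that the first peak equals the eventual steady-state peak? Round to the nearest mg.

1199 mg

f = (1/2)^(17/6) ≈ 0.140308; accumulation ratio R = 1/(1−f) ≈ 1.16321.
Loading dose to hit Cmax,ss on first dose: D_load = D_maint·R ≈ 1031 × 1.16321 ≈ 1199.27 mg.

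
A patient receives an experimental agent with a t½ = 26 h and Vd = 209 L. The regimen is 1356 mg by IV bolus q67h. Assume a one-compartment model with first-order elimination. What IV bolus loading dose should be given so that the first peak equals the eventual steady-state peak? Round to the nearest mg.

1629 mg

f = (1/2)^(67/26) ≈ 0.167598; accumulation ratio R = 1/(1−f) ≈ 1.20134.
Loading dose to hit Cmax,ss on first dose: D_load = D_maint·R ≈ 1356 × 1.20134 ≈ 1629.02 mg.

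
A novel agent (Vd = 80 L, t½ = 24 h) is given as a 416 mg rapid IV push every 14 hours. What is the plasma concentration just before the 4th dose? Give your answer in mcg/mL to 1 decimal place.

7.3 mcg/mL

f = (1/2)^(τ/t½) = (1/2)^(14/24) ≈ 0.6674.
C₀ = D/Vd = 416/80 ≈ 5.200 mcg/mL.
Before the 4th dose, 3 doses have been given. Superposition: Cmin = C₀·(f + f² + … + f^3).
≈ 5.200 × (0.6674 + 0.4454 + 0.2973) ≈ 5.200 × 1.4101 ≈ 7.333 mcg/mL.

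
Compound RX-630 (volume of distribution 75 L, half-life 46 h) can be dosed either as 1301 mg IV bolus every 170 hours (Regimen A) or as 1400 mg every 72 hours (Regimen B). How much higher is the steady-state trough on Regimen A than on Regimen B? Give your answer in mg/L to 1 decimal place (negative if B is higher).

-8.1 mg/L

Regimen A: f = (1/2)^(170/46) ≈ 0.0772; Cmin,ss = (1301/75)·f/(1−f) ≈ 1.451 mg/L.
Regimen B: f = (1/2)^(72/46) ≈ 0.3379; Cmin,ss = (1400/75)·f/(1−f) ≈ 9.526 mg/L.
Difference ≈ 1.451 − 9.526 ≈ -8.075 mg/L.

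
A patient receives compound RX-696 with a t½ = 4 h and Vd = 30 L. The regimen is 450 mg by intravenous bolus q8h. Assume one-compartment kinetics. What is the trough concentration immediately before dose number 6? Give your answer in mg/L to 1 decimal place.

5.0 mg/L

f = (1/2)^(τ/t½) = (1/2)^(8/4) ≈ 0.2500.
C₀ = D/Vd = 450/30 ≈ 15.000 mg/L.
Before the 6th dose, 5 doses have been given. Superposition: Cmin = C₀·(f + f² + … + f^5).
≈ 15.000 × (0.2500 + 0.0625 + 0.0156 + 0.0039 + 0.0010) ≈ 15.000 × 0.3330 ≈ 4.995 mg/L.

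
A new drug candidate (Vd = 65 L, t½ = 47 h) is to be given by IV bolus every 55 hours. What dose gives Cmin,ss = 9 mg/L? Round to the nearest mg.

732 mg

τ/t½ = 55/47 ≈ 1.1702, so f = (1/2)^(55/47) ≈ 0.444356.
Cmin,ss = (D/Vd)·f/(1−f), so D = Cmin,ss·Vd·(1−f)/f.
D = 9 × 65 × (1−f)/f ≈ 9 × 65 × 1.25045 ≈ 731.51 mg.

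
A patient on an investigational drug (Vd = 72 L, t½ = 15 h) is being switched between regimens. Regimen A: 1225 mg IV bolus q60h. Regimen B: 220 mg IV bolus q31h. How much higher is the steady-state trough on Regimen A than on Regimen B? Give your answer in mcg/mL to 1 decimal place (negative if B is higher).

Regimen A: f = (1/2)^(60/15) ≈ 0.0625; Cmin,ss = (1225/72)·f/(1−f) ≈ 1.134 mcg/mL.
Regimen B: f = (1/2)^(31/15) ≈ 0.2387; Cmin,ss = (220/72)·f/(1−f) ≈ 0.958 mcg/mL.
Difference ≈ 1.134 − 0.958 ≈ 0.176 mcg/mL.

0.2 mcg/mL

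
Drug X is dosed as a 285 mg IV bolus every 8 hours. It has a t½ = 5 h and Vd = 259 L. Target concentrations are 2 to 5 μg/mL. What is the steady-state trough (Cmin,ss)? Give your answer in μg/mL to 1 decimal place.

τ/t½ = 8/5 ≈ 1.6, so fraction remaining f = (1/2)^(8/5) ≈ 0.3299.
At steady state, accumulation factor R = 1/(1 − e^(−kτ)) ≈ 1.4923.
Single-dose peak C₀ = D/Vd = 285/259 ≈ 1.100 μg/mL.
Steady-state peak Cmax,ss = C₀·R ≈ 1.100 × 1.4923 ≈ 1.642 μg/mL.
One interval later, Cmin,ss = Cmax,ss·e^(−kτ) ≈ 1.642 × 0.3299 ≈ 0.542 μg/mL.
Trough 0.5 μg/mL vs MEC 2 μg/mL: subtherapeutic.

0.5 μg/mL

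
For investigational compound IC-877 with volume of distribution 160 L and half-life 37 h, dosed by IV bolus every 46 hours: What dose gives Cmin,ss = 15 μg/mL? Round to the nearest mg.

τ/t½ = 46/37 ≈ 1.2432, so f = (1/2)^(46/37) ≈ 0.422422.
Cmin,ss = (D/Vd)·f/(1−f), so D = Cmin,ss·Vd·(1−f)/f.
D = 15 × 160 × (1−f)/f ≈ 15 × 160 × 1.36730 ≈ 3281.52 mg.

3282 mg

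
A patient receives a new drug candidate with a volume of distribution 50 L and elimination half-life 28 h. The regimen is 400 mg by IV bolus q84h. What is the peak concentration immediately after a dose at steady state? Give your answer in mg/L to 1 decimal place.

τ = 84 h = 3 half-lives, so f = (1/2)^3 = 0.125.
Accumulation ratio R = 1/(1 − f) = 1/0.875 = 8/7.
Single-dose peak C₀ = D/Vd = 400/50 = 8 mg/L.
Steady-state peak Cmax,ss = C₀·R = 8 × 8/7 ≈ 9.143 mg/L.

9.1 mg/L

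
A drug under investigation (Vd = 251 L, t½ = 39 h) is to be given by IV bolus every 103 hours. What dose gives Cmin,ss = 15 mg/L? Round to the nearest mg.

19720 mg

τ/t½ = 103/39 ≈ 2.641, so f = (1/2)^(103/39) ≈ 0.160314.
Cmin,ss = (D/Vd)·f/(1−f), so D = Cmin,ss·Vd·(1−f)/f.
D = 15 × 251 × (1−f)/f ≈ 15 × 251 × 5.23776 ≈ 19720.17 mg.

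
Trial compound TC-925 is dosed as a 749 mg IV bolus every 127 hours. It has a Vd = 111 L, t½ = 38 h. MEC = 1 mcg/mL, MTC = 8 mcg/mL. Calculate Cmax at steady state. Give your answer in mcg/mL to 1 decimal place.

τ/t½ = 127/38 ≈ 3.3421, so fraction remaining f = (1/2)^(127/38) ≈ 0.0986.
Accumulation ratio R = 1/(1 − f) ≈ 1/0.9014 ≈ 1.1094.
Single-dose peak C₀ = D/Vd = 749/111 ≈ 6.748 mcg/mL.
Cmax,ss = C₀/(1 − f) ≈ 6.748/0.9014 ≈ 7.486 mcg/mL.
Peak 7.5 mcg/mL vs MTC 8 mcg/mL: below toxic threshold.

7.5 mcg/mL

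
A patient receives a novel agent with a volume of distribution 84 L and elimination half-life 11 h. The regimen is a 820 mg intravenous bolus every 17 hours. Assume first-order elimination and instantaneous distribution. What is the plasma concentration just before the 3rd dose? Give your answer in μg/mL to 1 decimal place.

f = (1/2)^(τ/t½) = (1/2)^(17/11) ≈ 0.3426.
C₀ = D/Vd = 820/84 ≈ 9.762 μg/mL.
Before the 3rd dose, 2 doses have been given. Superposition: Cmin = C₀·(f + f²).
≈ 9.762 × (0.3426 + 0.1174) ≈ 9.762 × 0.4600 ≈ 4.491 μg/mL.

4.5 μg/mL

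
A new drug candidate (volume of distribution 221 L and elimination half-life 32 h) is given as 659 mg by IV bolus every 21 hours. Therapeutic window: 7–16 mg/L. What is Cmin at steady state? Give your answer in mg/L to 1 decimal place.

τ/t½ = 21/32 ≈ 0.65625, so fraction remaining f = (1/2)^(21/32) ≈ 0.6345.
At steady state, accumulation factor R = 1/(1 − e^(−kτ)) ≈ 2.7360.
Each bolus raises the concentration by D/Vd = 659/221 ≈ 2.982 mg/L.
Cmax,ss = C₀/(1 − f) ≈ 2.982/0.3655 ≈ 8.159 mg/L.
One interval later, Cmin,ss = Cmax,ss·e^(−kτ) ≈ 8.159 × 0.6345 ≈ 5.177 mg/L.
Trough 5.2 mg/L vs MEC 7 mg/L: subtherapeutic.

5.2 mg/L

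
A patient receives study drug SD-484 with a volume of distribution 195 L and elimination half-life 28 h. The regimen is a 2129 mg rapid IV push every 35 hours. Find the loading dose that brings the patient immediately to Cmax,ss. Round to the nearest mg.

3674 mg

f = (1/2)^(35/28) ≈ 0.420448; accumulation ratio R = 1/(1−f) ≈ 1.72547.
Loading dose to hit Cmax,ss on first dose: D_load = D_maint·R ≈ 2129 × 1.72547 ≈ 3673.53 mg.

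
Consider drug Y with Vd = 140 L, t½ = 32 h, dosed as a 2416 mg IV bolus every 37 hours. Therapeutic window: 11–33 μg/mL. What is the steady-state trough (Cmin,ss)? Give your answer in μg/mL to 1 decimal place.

14.0 μg/mL

Over one 37-h interval, 37/32 ≈ 1.1562 half-lives elapse, leaving f ≈ 0.4487 of each dose.
At steady state, accumulation factor R = 1/(1 − e^(−kτ)) ≈ 1.8139.
Each bolus raises the concentration by D/Vd = 2416/140 ≈ 17.257 μg/mL.
Cmax,ss = C₀/(1 − f) ≈ 17.257/0.5513 ≈ 31.302 μg/mL.
One interval later, Cmin,ss = Cmax,ss·e^(−kτ) ≈ 31.302 × 0.4487 ≈ 14.045 μg/mL.
Trough 14.0 μg/mL vs MEC 11 μg/mL: adequate.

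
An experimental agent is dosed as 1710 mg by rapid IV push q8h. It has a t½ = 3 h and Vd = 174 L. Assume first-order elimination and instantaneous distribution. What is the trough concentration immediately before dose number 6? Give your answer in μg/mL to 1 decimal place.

f = (1/2)^(τ/t½) = (1/2)^(8/3) ≈ 0.1575.
C₀ = D/Vd = 1710/174 ≈ 9.828 μg/mL.
Before the 6th dose, 5 doses have been given. Superposition: Cmin = C₀·(f + f² + … + f^5).
≈ 9.828 × (0.1575 + 0.0248 + 0.0039 + 0.0006 + 0.0001) ≈ 9.828 × 0.1869 ≈ 1.837 μg/mL.

1.8 μg/mL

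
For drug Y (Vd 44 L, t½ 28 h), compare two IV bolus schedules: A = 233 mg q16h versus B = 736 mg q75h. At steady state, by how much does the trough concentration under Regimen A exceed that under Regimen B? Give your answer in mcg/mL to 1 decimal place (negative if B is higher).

7.8 mcg/mL

Regimen A: f = (1/2)^(16/28) ≈ 0.6730; Cmin,ss = (233/44)·f/(1−f) ≈ 10.899 mcg/mL.
Regimen B: f = (1/2)^(75/28) ≈ 0.1562; Cmin,ss = (736/44)·f/(1−f) ≈ 3.096 mcg/mL.
Difference ≈ 10.899 − 3.096 ≈ 7.803 mcg/mL.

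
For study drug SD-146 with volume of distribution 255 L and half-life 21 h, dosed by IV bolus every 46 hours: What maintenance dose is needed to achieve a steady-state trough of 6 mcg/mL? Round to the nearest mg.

τ/t½ = 46/21 ≈ 2.1905, so f = (1/2)^(46/21) ≈ 0.219079.
Cmin,ss = (D/Vd)·f/(1−f), so D = Cmin,ss·Vd·(1−f)/f.
D = 6 × 255 × (1−f)/f ≈ 6 × 255 × 3.56456 ≈ 5453.78 mg.

5454 mg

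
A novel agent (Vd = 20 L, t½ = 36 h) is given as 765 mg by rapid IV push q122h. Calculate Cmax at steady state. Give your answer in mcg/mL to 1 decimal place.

k = ln2/t½ = ln2/36 ≈ 0.019254 h⁻¹; fraction remaining f = e^(−kτ) = e^(−0.019254×122) ≈ 0.0955.
At steady state, accumulation factor R = 1/(1 − e^(−kτ)) ≈ 1.1056.
Each bolus raises the concentration by D/Vd = 765/20 ≈ 38.250 mcg/mL.
Steady-state peak Cmax,ss = C₀·R ≈ 38.250 × 1.1056 ≈ 42.289 mcg/mL.

42.3 mcg/mL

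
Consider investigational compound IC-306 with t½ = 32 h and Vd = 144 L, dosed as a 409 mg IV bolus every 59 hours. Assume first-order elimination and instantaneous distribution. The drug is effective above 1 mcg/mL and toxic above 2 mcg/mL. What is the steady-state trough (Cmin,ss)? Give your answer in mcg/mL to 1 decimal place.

Over one 59-h interval, 59/32 ≈ 1.8438 half-lives elapse, leaving f ≈ 0.2786 of each dose.
Each bolus raises the concentration by D/Vd = 409/144 ≈ 2.840 mcg/mL.
Steady-state trough Cmin,ss = C₀·f/(1−f) ≈ 2.840 × 0.2786/0.7214 ≈ 1.097 mcg/mL.
Trough 1.1 mcg/mL vs MEC 1 mcg/mL: adequate.

1.1 mcg/mL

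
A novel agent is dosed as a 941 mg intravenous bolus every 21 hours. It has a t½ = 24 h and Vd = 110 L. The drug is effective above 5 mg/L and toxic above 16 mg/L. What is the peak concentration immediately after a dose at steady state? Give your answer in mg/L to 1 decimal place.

18.8 mg/L

k = ln2/t½ = ln2/24 ≈ 0.028881 h⁻¹; fraction remaining f = e^(−kτ) = e^(−0.028881×21) ≈ 0.5453.
At steady state, accumulation factor R = 1/(1 − e^(−kτ)) ≈ 2.1993.
Each bolus raises the concentration by D/Vd = 941/110 ≈ 8.555 mg/L.
Steady-state peak Cmax,ss = C₀·R ≈ 8.555 × 2.1993 ≈ 18.815 mg/L.
Peak 18.8 mg/L vs MTC 16 mg/L: exceeds toxic threshold.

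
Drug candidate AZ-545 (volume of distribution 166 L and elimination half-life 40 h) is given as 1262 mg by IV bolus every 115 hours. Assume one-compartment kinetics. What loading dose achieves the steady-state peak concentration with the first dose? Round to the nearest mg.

f = (1/2)^(115/40) ≈ 0.136313; accumulation ratio R = 1/(1−f) ≈ 1.15783.
Loading dose to hit Cmax,ss on first dose: D_load = D_maint·R ≈ 1262 × 1.15783 ≈ 1461.18 mg.

1461 mg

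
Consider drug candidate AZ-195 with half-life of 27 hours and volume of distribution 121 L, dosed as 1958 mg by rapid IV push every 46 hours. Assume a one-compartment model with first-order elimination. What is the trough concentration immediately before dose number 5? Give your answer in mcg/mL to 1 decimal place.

f = (1/2)^(τ/t½) = (1/2)^(46/27) ≈ 0.3070.
C₀ = D/Vd = 1958/121 ≈ 16.182 mcg/mL.
Before the 5th dose, 4 doses have been given. Superposition: Cmin = C₀·(f + f² + … + f^4).
≈ 16.182 × (0.3070 + 0.0942 + 0.0289 + 0.0089) ≈ 16.182 × 0.4390 ≈ 7.104 mcg/mL.

7.1 mcg/mL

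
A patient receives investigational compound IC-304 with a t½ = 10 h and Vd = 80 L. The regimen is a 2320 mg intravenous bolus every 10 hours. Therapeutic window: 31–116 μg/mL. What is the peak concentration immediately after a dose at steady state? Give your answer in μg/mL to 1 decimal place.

τ = 10 h = 1 half-life, so f = (1/2)^1 = 0.5.
At steady state, R = 1/(1 − 0.5) = 2/1.
Single-dose peak C₀ = D/Vd = 2320/80 = 29 μg/mL.
Steady-state peak Cmax,ss = C₀·R = 29 × 2/1 ≈ 58.000 μg/mL.
Peak 58.0 μg/mL vs MTC 116 μg/mL: below toxic threshold.

58.0 μg/mL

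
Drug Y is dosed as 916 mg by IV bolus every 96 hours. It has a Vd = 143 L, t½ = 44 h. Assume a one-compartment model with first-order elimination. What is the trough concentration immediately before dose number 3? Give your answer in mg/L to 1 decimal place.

f = (1/2)^(τ/t½) = (1/2)^(96/44) ≈ 0.2204.
C₀ = D/Vd = 916/143 ≈ 6.406 mg/L.
Before the 3rd dose, 2 doses have been given. Superposition: Cmin = C₀·(f + f²).
≈ 6.406 × (0.2204 + 0.0486) ≈ 6.406 × 0.2690 ≈ 1.723 mg/L.

1.7 mg/L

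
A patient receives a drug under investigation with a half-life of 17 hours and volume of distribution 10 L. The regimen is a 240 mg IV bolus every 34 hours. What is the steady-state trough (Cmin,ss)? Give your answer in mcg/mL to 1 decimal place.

τ = 34 h = 2 half-lives, so f = (1/2)^2 = 0.25.
Accumulation ratio R = 1/(1 − f) = 1/0.75 = 4/3.
Single-dose peak C₀ = D/Vd = 240/10 = 24 mcg/mL.
Steady-state peak Cmax,ss = C₀·R = 24 × 4/3 ≈ 32.000 mcg/mL.
Steady-state trough Cmin,ss = Cmax,ss·f ≈ 32.000 × 0.25 ≈ 8.000 mcg/mL.

8.0 mcg/mL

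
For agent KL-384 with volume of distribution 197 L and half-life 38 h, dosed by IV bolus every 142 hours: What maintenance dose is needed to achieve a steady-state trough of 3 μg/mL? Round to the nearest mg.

τ/t½ = 142/38 ≈ 3.7368, so f = (1/2)^(142/38) ≈ 0.075006.
Cmin,ss = (D/Vd)·f/(1−f), so D = Cmin,ss·Vd·(1−f)/f.
D = 3 × 197 × (1−f)/f ≈ 3 × 197 × 12.33227 ≈ 7288.37 mg.

7288 mg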